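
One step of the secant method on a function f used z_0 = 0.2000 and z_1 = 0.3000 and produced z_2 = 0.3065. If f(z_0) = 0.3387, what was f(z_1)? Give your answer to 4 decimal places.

0.0207

The secant line through (0.2000, 0.3387) and (0.3000, f(z_1)) crosses zero at z_2 = 0.3065.
So (0.2000, 0.3387), (0.3000, f(z_1)), (0.3065, 0) are collinear:
f(z_1) = 0.3387 · (0.3000 − 0.3065) / (0.2000 − 0.3065) = 0.3387 · (-0.006500)/(-0.106500) = 0.020672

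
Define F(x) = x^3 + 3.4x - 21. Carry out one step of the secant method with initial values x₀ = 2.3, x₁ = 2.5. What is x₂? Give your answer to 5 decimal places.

F(2.3) = -1.0130000, F(2.5) = 3.1250000
x₂ = 2.5000000 − 3.1250000·(2.5000000 − 2.3000000) / (3.1250000 − (-1.0130000)) = 2.5000000 − (0.6250000)/(4.1380000) = 2.3489609

2.34896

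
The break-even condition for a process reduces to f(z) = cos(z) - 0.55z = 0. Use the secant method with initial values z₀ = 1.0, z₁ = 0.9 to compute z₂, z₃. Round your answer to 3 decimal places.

0.993, 0.993

f(1.0) = -0.00970, f(0.9) = 0.12661
z₂ = 0.90000 − 0.12661·(0.90000 − 1.00000) / (0.12661 − (-0.00970)) = 0.90000 − (-0.01266)/(0.13631) = 0.99289
f(0.99289) = 0.00019
z₃ = 0.99289 − 0.00019·(0.99289 − 0.90000) / (0.00019 − 0.12661) = 0.99289 − (0.00002)/(-0.12642) = 0.99302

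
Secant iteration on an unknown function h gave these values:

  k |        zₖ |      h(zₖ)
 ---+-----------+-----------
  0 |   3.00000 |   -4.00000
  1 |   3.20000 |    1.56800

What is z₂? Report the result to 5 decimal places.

z₂ = 3.20000 − 1.56800·(3.20000 − 3.00000) / (1.56800 − (-4.00000))
   = 3.20000 − (0.3136000)/(5.5680000) = 3.1436782

3.14368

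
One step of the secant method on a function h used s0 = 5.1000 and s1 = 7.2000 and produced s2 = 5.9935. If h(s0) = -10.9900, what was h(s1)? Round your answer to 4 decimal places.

14.8399

The secant line through (5.1000, -10.9900) and (7.2000, h(s1)) crosses zero at s2 = 5.9935.
So (5.1000, -10.9900), (7.2000, h(s1)), (5.9935, 0) are collinear:
h(s1) = -10.9900 · (7.2000 − 5.9935) / (5.1000 − 5.9935) = -10.9900 · (1.206500)/(-0.893500) = 14.839882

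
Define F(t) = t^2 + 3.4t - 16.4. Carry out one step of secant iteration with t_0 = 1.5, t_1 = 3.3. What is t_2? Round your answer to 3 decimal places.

2.604

F(1.5) = -9.05000, F(3.3) = 5.71000
t_2 = 3.30000 − 5.71000·(3.30000 − 1.50000) / (5.71000 − (-9.05000)) = 3.30000 − (10.27800)/(14.76000) = 2.60366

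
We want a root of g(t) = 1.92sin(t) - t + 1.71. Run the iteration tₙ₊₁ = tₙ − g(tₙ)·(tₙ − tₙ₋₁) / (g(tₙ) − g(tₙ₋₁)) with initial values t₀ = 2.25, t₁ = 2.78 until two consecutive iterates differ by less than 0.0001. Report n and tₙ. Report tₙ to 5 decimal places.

g(2.25) = 0.9539005, g(2.78) = -0.3907725
t₂ = 2.7800000 − (-0.3907725)·(0.5300000)/(-1.3446730) = 2.6259779;  |Δ| = 0.1540221
g(2.6259779) = 0.0307161
t₃ = 2.6259779 − 0.0307161·(-0.1540221)/(0.4214886) = 2.6372023;  |Δ| = 0.0112244
g(2.6372023) = 0.0006834
t₄ = 2.6372023 − 0.0006834·(0.0112244)/(-0.0300327) = 2.6374577;  |Δ| = 0.0002554
g(2.6374577) = -0.0000014
t₅ = 2.6374577 − (-0.0000014)·(0.0002554)/(-0.0006848) = 2.6374572;  |Δ| = 0.0000005
|t₅ − t₄| = 0.0000005 < 0.0001

n = 5, tₙ = 2.63746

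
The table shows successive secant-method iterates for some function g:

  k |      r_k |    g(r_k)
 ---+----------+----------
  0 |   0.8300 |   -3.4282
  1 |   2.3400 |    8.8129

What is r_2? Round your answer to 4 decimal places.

1.2529

r_2 = 2.3400 − 8.8129·(2.3400 − 0.8300) / (8.8129 − (-3.4282))
   = 2.3400 − (13.307479)/(12.241100) = 1.252885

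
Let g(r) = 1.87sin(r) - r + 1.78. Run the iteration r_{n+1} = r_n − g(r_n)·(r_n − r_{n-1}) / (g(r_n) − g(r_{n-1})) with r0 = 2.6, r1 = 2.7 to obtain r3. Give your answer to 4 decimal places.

g(2.6) = 0.143988, g(2.7) = -0.120800
r2 = 2.700000 − (-0.120800)·(2.700000 − 2.600000) / (-0.120800 − 0.143988) = 2.700000 − (-0.012080)/(-0.264787) = 2.654379
g(2.654379) = 0.001092
r3 = 2.654379 − 0.001092·(2.654379 − 2.700000) / (0.001092 − (-0.120800)) = 2.654379 − (-0.000050)/(0.121891) = 2.654787

2.6548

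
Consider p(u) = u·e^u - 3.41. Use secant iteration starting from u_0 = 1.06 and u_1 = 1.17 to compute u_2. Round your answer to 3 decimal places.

1.114

p(1.06) = -0.35045, p(1.17) = 0.35973
u_2 = 1.17000 − 0.35973·(1.17000 − 1.06000) / (0.35973 − (-0.35045)) = 1.17000 − (0.03957)/(0.71018) = 1.11428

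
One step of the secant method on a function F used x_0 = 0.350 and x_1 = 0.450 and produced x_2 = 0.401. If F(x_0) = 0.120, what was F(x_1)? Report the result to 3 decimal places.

-0.115

The secant line through (0.350, 0.120) and (0.450, F(x_1)) crosses zero at x_2 = 0.401.
So (0.350, 0.120), (0.450, F(x_1)), (0.401, 0) are collinear:
F(x_1) = 0.120 · (0.450 − 0.401) / (0.350 − 0.401) = 0.120 · (0.04900)/(-0.05100) = -0.11529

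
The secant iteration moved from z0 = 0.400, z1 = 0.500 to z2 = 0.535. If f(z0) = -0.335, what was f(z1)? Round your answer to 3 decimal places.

The secant line through (0.400, -0.335) and (0.500, f(z1)) crosses zero at z2 = 0.535.
So (0.400, -0.335), (0.500, f(z1)), (0.535, 0) are collinear:
f(z1) = -0.335 · (0.500 − 0.535) / (0.400 − 0.535) = -0.335 · (-0.03500)/(-0.13500) = -0.08685

-0.087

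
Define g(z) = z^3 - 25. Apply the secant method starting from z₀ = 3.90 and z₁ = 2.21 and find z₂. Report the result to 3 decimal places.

2.705

g(3.90) = 34.31900, g(2.21) = -14.20614
z₂ = 2.21000 − (-14.20614)·(2.21000 − 3.90000) / (-14.20614 − 34.31900) = 2.21000 − (24.00837)/(-48.52514) = 2.70476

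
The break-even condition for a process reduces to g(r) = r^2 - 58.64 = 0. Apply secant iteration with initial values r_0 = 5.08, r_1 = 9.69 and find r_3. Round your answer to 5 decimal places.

g(5.08) = -32.8336000, g(9.69) = 35.2561000
r_2 = 9.6900000 − 35.2561000·(9.6900000 − 5.0800000) / (35.2561000 − (-32.8336000)) = 9.6900000 − (162.5306210)/(68.0897000) = 7.3029926
g(7.3029926) = -5.3062998
r_3 = 7.3029926 − (-5.3062998)·(7.3029926 − 9.6900000) / (-5.3062998 − 35.2561000) = 7.3029926 − (12.6661771)/(-40.5623998) = 7.6152565

7.61526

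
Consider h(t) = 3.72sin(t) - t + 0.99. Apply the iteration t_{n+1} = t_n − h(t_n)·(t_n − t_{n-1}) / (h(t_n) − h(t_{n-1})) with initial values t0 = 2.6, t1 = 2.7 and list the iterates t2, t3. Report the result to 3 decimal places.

h(2.6) = 0.30767, h(2.7) = -0.12015
t2 = 2.70000 − (-0.12015)·(2.70000 − 2.60000) / (-0.12015 − 0.30767) = 2.70000 − (-0.01201)/(-0.42781) = 2.67192
h(2.67192) = 0.00175
t3 = 2.67192 − 0.00175·(2.67192 − 2.70000) / (0.00175 − (-0.12015)) = 2.67192 − (-0.00005)/(0.12190) = 2.67232

2.672, 2.672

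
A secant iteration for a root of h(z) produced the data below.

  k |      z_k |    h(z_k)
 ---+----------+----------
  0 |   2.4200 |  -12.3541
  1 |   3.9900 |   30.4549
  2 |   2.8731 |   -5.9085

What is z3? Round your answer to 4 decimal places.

3.0546

z3 = 2.8731 − (-5.9085)·(2.8731 − 3.9900) / (-5.9085 − 30.4549)
   = 2.8731 − (6.599204)/(-36.363400) = 3.054579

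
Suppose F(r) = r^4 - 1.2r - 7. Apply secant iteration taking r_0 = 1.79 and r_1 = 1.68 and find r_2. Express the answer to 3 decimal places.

1.733

F(1.79) = 1.11826, F(1.68) = -1.05006
r_2 = 1.68000 − (-1.05006)·(1.68000 − 1.79000) / (-1.05006 − 1.11826) = 1.68000 − (0.11551)/(-2.16832) = 1.73327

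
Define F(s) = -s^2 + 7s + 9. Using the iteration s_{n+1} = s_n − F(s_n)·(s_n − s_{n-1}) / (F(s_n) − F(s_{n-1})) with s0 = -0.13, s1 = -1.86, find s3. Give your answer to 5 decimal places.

-1.10357

F(-0.13) = 8.0731000, F(-1.86) = -7.4796000
s2 = -1.8600000 − (-7.4796000)·(-1.8600000 − (-0.1300000)) / (-7.4796000 − 8.0731000) = -1.8600000 − (12.9397080)/(-15.5527000) = -1.0280089
F(-1.0280089) = 0.7471354
s3 = -1.0280089 − 0.7471354·(-1.0280089 − (-1.8600000)) / (0.7471354 − (-7.4796000)) = -1.0280089 − (0.6216100)/(8.2267354) = -1.1035686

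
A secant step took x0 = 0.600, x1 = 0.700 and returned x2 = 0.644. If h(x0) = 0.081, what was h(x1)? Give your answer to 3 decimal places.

-0.103

The secant line through (0.600, 0.081) and (0.700, h(x1)) crosses zero at x2 = 0.644.
So (0.600, 0.081), (0.700, h(x1)), (0.644, 0) are collinear:
h(x1) = 0.081 · (0.700 − 0.644) / (0.600 − 0.644) = 0.081 · (0.05600)/(-0.04400) = -0.10309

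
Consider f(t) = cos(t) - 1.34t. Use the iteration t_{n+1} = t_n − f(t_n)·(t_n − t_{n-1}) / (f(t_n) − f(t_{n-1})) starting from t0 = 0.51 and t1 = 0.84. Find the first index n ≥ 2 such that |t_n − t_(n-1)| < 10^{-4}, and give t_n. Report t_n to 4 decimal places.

n = 5, t_n = 0.6112

f(0.51) = 0.189345, f(0.84) = -0.458137
t2 = 0.840000 − (-0.458137)·(0.330000)/(-0.647482) = 0.606503;  |Δ| = 0.233497
f(0.606503) = 0.008933
t3 = 0.606503 − 0.008933·(-0.233497)/(0.467070) = 0.610968;  |Δ| = 0.004466
f(0.610968) = 0.000395
t4 = 0.610968 − 0.000395·(0.004466)/(-0.008538) = 0.611175;  |Δ| = 0.000207
f(0.611175) = 0.000000
t5 = 0.611175 − 0.000000·(0.000207)/(-0.000396) = 0.611175;  |Δ| = 0.000000
|t5 − t4| = 0.000000 < 10^{-4}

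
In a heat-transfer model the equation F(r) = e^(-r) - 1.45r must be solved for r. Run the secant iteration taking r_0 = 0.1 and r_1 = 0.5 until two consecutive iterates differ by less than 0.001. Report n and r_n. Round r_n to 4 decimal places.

n = 4, r_n = 0.4429

F(0.1) = 0.759837, F(0.5) = -0.118469
r_2 = 0.500000 − (-0.118469)·(0.400000)/(-0.878307) = 0.446046;  |Δ| = 0.053954
F(0.446046) = -0.006613
r_3 = 0.446046 − (-0.006613)·(-0.053954)/(0.111856) = 0.442857;  |Δ| = 0.003190
F(0.442857) = 0.000057
r_4 = 0.442857 − 0.000057·(-0.003190)/(0.006671) = 0.442884;  |Δ| = 0.000027
|r_4 − r_3| = 0.000027 < 0.001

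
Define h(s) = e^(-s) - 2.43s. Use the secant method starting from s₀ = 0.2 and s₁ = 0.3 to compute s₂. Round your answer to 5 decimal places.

h(0.2) = 0.3327308, h(0.3) = 0.0118182
s₂ = 0.3000000 − 0.0118182·(0.3000000 − 0.2000000) / (0.0118182 − 0.3327308) = 0.3000000 − (0.0011818)/(-0.3209125) = 0.3036827

0.30368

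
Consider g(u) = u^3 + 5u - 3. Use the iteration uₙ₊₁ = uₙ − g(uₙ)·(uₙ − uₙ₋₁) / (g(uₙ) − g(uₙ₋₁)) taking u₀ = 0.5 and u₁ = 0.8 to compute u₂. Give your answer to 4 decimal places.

g(0.5) = -0.375000, g(0.8) = 1.512000
u₂ = 0.800000 − 1.512000·(0.800000 − 0.500000) / (1.512000 − (-0.375000)) = 0.800000 − (0.453600)/(1.887000) = 0.559618

0.5596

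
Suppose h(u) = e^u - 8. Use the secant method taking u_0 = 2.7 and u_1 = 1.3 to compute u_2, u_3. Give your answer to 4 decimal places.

h(2.7) = 6.879732, h(1.3) = -4.330703
u_2 = 1.300000 − (-4.330703)·(1.300000 − 2.700000) / (-4.330703 − 6.879732) = 1.300000 − (6.062985)/(-11.210435) = 1.840834
h(1.840834) = -1.698208
u_3 = 1.840834 − (-1.698208)·(1.840834 − 1.300000) / (-1.698208 − (-4.330703)) = 1.840834 − (-0.918449)/(2.632495) = 2.189723

1.8408, 2.1897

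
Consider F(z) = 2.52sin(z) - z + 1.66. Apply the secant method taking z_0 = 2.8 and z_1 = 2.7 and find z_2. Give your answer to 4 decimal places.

2.7111

F(2.8) = -0.295830, F(2.7) = 0.036997
z_2 = 2.700000 − 0.036997·(2.700000 − 2.800000) / (0.036997 − (-0.295830)) = 2.700000 − (-0.003700)/(0.332827) = 2.711116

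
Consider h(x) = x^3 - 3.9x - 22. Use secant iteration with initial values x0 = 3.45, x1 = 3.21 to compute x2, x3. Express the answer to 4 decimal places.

3.2591, 3.2625

h(3.45) = 5.608625, h(3.21) = -1.442839
x2 = 3.210000 − (-1.442839)·(3.210000 − 3.450000) / (-1.442839 − 5.608625) = 3.210000 − (0.346281)/(-7.051464) = 3.259108
h(3.259108) = -0.092985
x3 = 3.259108 − (-0.092985)·(3.259108 − 3.210000) / (-0.092985 − (-1.442839)) = 3.259108 − (-0.004566)/(1.349854) = 3.262491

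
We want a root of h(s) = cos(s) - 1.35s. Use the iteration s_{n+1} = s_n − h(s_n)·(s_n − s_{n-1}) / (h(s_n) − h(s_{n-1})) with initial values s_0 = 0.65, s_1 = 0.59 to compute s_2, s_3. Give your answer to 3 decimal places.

0.608, 0.608

h(0.65) = -0.08142, h(0.59) = 0.03444
s_2 = 0.59000 − 0.03444·(0.59000 − 0.65000) / (0.03444 − (-0.08142)) = 0.59000 − (-0.00207)/(0.11586) = 0.60784
h(0.60784) = 0.00031
s_3 = 0.60784 − 0.00031·(0.60784 − 0.59000) / (0.00031 − 0.03444) = 0.60784 − (0.00001)/(-0.03413) = 0.60800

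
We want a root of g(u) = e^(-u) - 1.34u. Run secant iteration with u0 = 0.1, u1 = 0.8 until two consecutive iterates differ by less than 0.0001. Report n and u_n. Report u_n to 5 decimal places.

g(0.1) = 0.7708374, g(0.8) = -0.6226710
u2 = 0.8000000 − (-0.6226710)·(0.7000000)/(-1.3935085) = 0.4872142;  |Δ| = 0.3127858
g(0.4872142) = -0.0385315
u3 = 0.4872142 − (-0.0385315)·(-0.3127858)/(0.5841395) = 0.4665819;  |Δ| = 0.0206322
g(0.4665819) = 0.0019225
u4 = 0.4665819 − 0.0019225·(-0.0206322)/(0.0404540) = 0.4675624;  |Δ| = 0.0009805
g(0.4675624) = -0.0000060
u5 = 0.4675624 − (-0.0000060)·(0.0009805)/(-0.0019285) = 0.4675594;  |Δ| = 0.0000030
|u5 − u4| = 0.0000030 < 0.0001

n = 5, u_n = 0.46756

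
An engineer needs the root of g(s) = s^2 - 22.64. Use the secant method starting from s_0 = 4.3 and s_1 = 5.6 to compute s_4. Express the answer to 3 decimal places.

4.758

g(4.3) = -4.15000, g(5.6) = 8.72000
s_2 = 5.60000 − 8.72000·(5.60000 − 4.30000) / (8.72000 − (-4.15000)) = 5.60000 − (11.33600)/(12.87000) = 4.71919
g(4.71919) = -0.36923
s_3 = 4.71919 − (-0.36923)·(4.71919 − 5.60000) / (-0.36923 − 8.72000) = 4.71919 − (0.32522)/(-9.08923) = 4.75497
g(4.75497) = -0.03024
s_4 = 4.75497 − (-0.03024)·(4.75497 − 4.71919) / (-0.03024 − (-0.36923)) = 4.75497 − (-0.00108)/(0.33899) = 4.75816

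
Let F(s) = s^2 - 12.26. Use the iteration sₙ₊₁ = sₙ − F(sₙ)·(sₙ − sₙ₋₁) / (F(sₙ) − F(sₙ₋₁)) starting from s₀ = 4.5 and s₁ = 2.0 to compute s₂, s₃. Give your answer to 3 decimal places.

3.271, 3.567

F(4.5) = 7.99000, F(2.0) = -8.26000
s₂ = 2.00000 − (-8.26000)·(2.00000 − 4.50000) / (-8.26000 − 7.99000) = 2.00000 − (20.65000)/(-16.25000) = 3.27077
F(3.27077) = -1.56207
s₃ = 3.27077 − (-1.56207)·(3.27077 − 2.00000) / (-1.56207 − (-8.26000)) = 3.27077 − (-1.98503)/(6.69793) = 3.56713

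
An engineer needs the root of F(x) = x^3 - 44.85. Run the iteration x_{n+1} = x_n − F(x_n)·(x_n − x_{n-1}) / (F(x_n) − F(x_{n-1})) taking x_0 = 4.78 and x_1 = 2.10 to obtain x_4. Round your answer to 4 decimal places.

F(4.78) = 64.365352, F(2.10) = -35.589000
x_2 = 2.100000 − (-35.589000)·(2.100000 − 4.780000) / (-35.589000 − 64.365352) = 2.100000 − (95.378520)/(-99.954352) = 3.054221
F(3.054221) = -16.359420
x_3 = 3.054221 − (-16.359420)·(3.054221 − 2.100000) / (-16.359420 − (-35.589000)) = 3.054221 − (-15.610499)/(19.229580) = 3.866017
F(3.866017) = 12.931826
x_4 = 3.866017 − 12.931826·(3.866017 − 3.054221) / (12.931826 − (-16.359420)) = 3.866017 − (10.498007)/(29.291246) = 3.507616

3.5076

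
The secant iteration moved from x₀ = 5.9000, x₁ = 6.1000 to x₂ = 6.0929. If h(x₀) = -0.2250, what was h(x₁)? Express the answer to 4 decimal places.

The secant line through (5.9000, -0.2250) and (6.1000, h(x₁)) crosses zero at x₂ = 6.0929.
So (5.9000, -0.2250), (6.1000, h(x₁)), (6.0929, 0) are collinear:
h(x₁) = -0.2250 · (6.1000 − 6.0929) / (5.9000 − 6.0929) = -0.2250 · (0.007100)/(-0.192900) = 0.008281

0.0083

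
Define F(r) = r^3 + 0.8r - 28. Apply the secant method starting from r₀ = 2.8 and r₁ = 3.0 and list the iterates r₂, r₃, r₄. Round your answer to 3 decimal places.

2.946, 2.949, 2.949

F(2.8) = -3.80800, F(3.0) = 1.40000
r₂ = 3.00000 − 1.40000·(3.00000 − 2.80000) / (1.40000 − (-3.80800)) = 3.00000 − (0.28000)/(5.20800) = 2.94624
F(2.94624) = -0.06876
r₃ = 2.94624 − (-0.06876)·(2.94624 − 3.00000) / (-0.06876 − 1.40000) = 2.94624 − (0.00370)/(-1.46876) = 2.94875
F(2.94875) = -0.00115
r₄ = 2.94875 − (-0.00115)·(2.94875 − 2.94624) / (-0.00115 − (-0.06876)) = 2.94875 − (0.00000)/(0.06762) = 2.94880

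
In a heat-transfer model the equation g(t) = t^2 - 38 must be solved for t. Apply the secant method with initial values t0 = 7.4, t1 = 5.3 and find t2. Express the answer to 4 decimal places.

6.0803

g(7.4) = 16.760000, g(5.3) = -9.910000
t2 = 5.300000 − (-9.910000)·(5.300000 − 7.400000) / (-9.910000 − 16.760000) = 5.300000 − (20.811000)/(-26.670000) = 6.080315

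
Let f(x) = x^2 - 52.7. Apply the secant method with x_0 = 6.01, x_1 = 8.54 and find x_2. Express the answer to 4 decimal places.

7.1495

f(6.01) = -16.579900, f(8.54) = 20.231600
x_2 = 8.540000 − 20.231600·(8.540000 − 6.010000) / (20.231600 − (-16.579900)) = 8.540000 − (51.185948)/(36.811500) = 7.149512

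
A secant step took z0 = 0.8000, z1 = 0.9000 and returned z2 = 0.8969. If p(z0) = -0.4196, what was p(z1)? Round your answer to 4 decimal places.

0.0134

The secant line through (0.8000, -0.4196) and (0.9000, p(z1)) crosses zero at z2 = 0.8969.
So (0.8000, -0.4196), (0.9000, p(z1)), (0.8969, 0) are collinear:
p(z1) = -0.4196 · (0.9000 − 0.8969) / (0.8000 − 0.8969) = -0.4196 · (0.003100)/(-0.096900) = 0.013424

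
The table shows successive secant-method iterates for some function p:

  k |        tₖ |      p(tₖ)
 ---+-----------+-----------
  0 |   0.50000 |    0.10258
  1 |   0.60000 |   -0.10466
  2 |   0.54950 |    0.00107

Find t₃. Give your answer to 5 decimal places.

t₃ = 0.54950 − 0.00107·(0.54950 − 0.60000) / (0.00107 − (-0.10466))
   = 0.54950 − (-0.0000540)/(0.1057300) = 0.5500111

0.55001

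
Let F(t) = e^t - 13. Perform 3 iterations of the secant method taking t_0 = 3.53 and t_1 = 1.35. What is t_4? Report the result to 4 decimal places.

2.4377

F(3.53) = 21.123968, F(1.35) = -9.142574
t_2 = 1.350000 − (-9.142574)·(1.350000 − 3.530000) / (-9.142574 − 21.123968) = 1.350000 − (19.930812)/(-30.266542) = 2.008510
F(2.008510) = -5.547797
t_3 = 2.008510 − (-5.547797)·(2.008510 − 1.350000) / (-5.547797 − (-9.142574)) = 2.008510 − (-3.653278)/(3.594778) = 3.024783
F(3.024783) = 7.589545
t_4 = 3.024783 − 7.589545·(3.024783 − 2.008510) / (7.589545 − (-5.547797)) = 3.024783 − (7.713056)/(13.137342) = 2.437674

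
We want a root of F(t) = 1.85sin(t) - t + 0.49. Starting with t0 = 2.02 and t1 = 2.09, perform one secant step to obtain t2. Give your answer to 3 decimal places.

2.093

F(2.02) = 0.13647, F(2.09) = 0.00620
t2 = 2.09000 − 0.00620·(2.09000 − 2.02000) / (0.00620 − 0.13647) = 2.09000 − (0.00043)/(-0.13027) = 2.09333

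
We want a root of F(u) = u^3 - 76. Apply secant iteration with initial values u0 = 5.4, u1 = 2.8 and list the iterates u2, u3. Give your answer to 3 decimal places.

F(5.4) = 81.46400, F(2.8) = -54.04800
u2 = 2.80000 − (-54.04800)·(2.80000 − 5.40000) / (-54.04800 − 81.46400) = 2.80000 − (140.52480)/(-135.51200) = 3.83699
F(3.83699) = -19.50988
u3 = 3.83699 − (-19.50988)·(3.83699 − 2.80000) / (-19.50988 − (-54.04800)) = 3.83699 − (-20.23158)/(34.53812) = 4.42277

3.837, 4.423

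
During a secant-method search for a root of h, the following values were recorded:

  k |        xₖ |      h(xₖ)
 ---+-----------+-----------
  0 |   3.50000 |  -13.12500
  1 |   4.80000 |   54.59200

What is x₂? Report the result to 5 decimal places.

3.75197

x₂ = 4.80000 − 54.59200·(4.80000 − 3.50000) / (54.59200 − (-13.12500))
   = 4.80000 − (70.9696000)/(67.7170000) = 3.7519677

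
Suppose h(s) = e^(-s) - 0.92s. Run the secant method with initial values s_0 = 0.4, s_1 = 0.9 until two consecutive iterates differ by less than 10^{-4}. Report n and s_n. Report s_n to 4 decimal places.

n = 5, s_n = 0.5978

h(0.4) = 0.302320, h(0.9) = -0.421430
s_2 = 0.900000 − (-0.421430)·(0.500000)/(-0.723750) = 0.608857;  |Δ| = 0.291143
h(0.608857) = -0.016176
s_3 = 0.608857 − (-0.016176)·(-0.291143)/(0.405255) = 0.597236;  |Δ| = 0.011621
h(0.597236) = 0.000874
s_4 = 0.597236 − 0.000874·(-0.011621)/(0.017049) = 0.597831;  |Δ| = 0.000596
h(0.597831) = -0.000002
s_5 = 0.597831 − (-0.000002)·(0.000596)/(-0.000876) = 0.597830;  |Δ| = 0.000001
|s_5 − s_4| = 0.000001 < 10^{-4}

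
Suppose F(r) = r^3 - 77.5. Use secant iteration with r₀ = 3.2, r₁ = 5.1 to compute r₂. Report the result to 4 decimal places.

F(3.2) = -44.732000, F(5.1) = 55.151000
r₂ = 5.100000 − 55.151000·(5.100000 − 3.200000) / (55.151000 − (-44.732000)) = 5.100000 − (104.786900)/(99.883000) = 4.050904

4.0509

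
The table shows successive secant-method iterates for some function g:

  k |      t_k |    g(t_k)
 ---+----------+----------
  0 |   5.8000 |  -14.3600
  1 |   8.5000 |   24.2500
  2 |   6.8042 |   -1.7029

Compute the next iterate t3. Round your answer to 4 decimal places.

6.9155

t3 = 6.8042 − (-1.7029)·(6.8042 − 8.5000) / (-1.7029 − 24.2500)
   = 6.8042 − (2.887778)/(-25.952900) = 6.915470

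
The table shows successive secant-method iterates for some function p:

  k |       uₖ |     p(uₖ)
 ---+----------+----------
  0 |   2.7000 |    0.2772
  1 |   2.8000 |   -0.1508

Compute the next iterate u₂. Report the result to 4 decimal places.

u₂ = 2.8000 − (-0.1508)·(2.8000 − 2.7000) / (-0.1508 − 0.2772)
   = 2.8000 − (-0.015080)/(-0.428000) = 2.764766

2.7648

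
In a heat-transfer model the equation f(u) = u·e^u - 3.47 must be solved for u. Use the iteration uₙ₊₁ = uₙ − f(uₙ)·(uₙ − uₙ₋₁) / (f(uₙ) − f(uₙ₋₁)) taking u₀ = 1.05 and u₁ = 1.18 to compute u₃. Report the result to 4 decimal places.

1.1256

f(1.05) = -0.469466, f(1.18) = 0.370162
u₂ = 1.180000 − 0.370162·(1.180000 − 1.050000) / (0.370162 − (-0.469466)) = 1.180000 − (0.048121)/(0.839628) = 1.122688
f(1.122688) = -0.019865
u₃ = 1.122688 − (-0.019865)·(1.122688 − 1.180000) / (-0.019865 − 0.370162) = 1.122688 − (0.001139)/(-0.390027) = 1.125607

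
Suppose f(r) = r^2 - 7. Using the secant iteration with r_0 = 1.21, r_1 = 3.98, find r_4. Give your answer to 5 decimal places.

2.65175

f(1.21) = -5.5359000, f(3.98) = 8.8404000
r_2 = 3.9800000 − 8.8404000·(3.9800000 − 1.2100000) / (8.8404000 − (-5.5359000)) = 3.9800000 − (24.4879080)/(14.3763000) = 2.2766474
f(2.2766474) = -1.8168766
r_3 = 2.2766474 − (-1.8168766)·(2.2766474 − 3.9800000) / (-1.8168766 − 8.8404000) = 2.2766474 − (3.0947815)/(-10.6572766) = 2.5670388
f(2.5670388) = -0.4103118
r_4 = 2.5670388 − (-0.4103118)·(2.5670388 − 2.2766474) / (-0.4103118 − (-1.8168766)) = 2.5670388 − (-0.1191510)/(1.4065648) = 2.6517494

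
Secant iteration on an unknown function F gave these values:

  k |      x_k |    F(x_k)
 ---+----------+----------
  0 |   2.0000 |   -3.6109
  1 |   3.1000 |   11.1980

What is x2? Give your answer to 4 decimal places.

2.2682

x2 = 3.1000 − 11.1980·(3.1000 − 2.0000) / (11.1980 − (-3.6109))
   = 3.1000 − (12.317800)/(14.808900) = 2.268216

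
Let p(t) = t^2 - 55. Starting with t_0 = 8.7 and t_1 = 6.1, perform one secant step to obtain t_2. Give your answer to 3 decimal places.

p(8.7) = 20.69000, p(6.1) = -17.79000
t_2 = 6.10000 − (-17.79000)·(6.10000 − 8.70000) / (-17.79000 − 20.69000) = 6.10000 − (46.25400)/(-38.48000) = 7.30203

7.302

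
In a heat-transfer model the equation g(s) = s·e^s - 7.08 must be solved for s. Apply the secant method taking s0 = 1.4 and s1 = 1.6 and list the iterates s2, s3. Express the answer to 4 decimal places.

g(1.4) = -1.402720, g(1.6) = 0.844852
s2 = 1.600000 − 0.844852·(1.600000 − 1.400000) / (0.844852 − (-1.402720)) = 1.600000 − (0.168970)/(2.247572) = 1.524821
g(1.524821) = -0.074484
s3 = 1.524821 − (-0.074484)·(1.524821 − 1.600000) / (-0.074484 − 0.844852) = 1.524821 − (0.005600)/(-0.919335) = 1.530912

1.5248, 1.5309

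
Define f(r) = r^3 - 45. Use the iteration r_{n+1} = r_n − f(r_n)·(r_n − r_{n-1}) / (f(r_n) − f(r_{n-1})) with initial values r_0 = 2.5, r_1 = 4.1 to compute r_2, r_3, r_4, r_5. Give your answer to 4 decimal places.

3.3819, 3.5320, 3.5582, 3.5569

f(2.5) = -29.375000, f(4.1) = 23.921000
r_2 = 4.100000 − 23.921000·(4.100000 − 2.500000) / (23.921000 − (-29.375000)) = 4.100000 − (38.273600)/(53.296000) = 3.381867
f(3.381867) = -6.321494
r_3 = 3.381867 − (-6.321494)·(3.381867 − 4.100000) / (-6.321494 − 23.921000) = 3.381867 − (4.539672)/(-30.242494) = 3.531976
f(3.531976) = -0.939101
r_4 = 3.531976 − (-0.939101)·(3.531976 − 3.381867) / (-0.939101 − (-6.321494)) = 3.531976 − (-0.140967)/(5.382393) = 3.558167
f(3.558167) = 0.048353
r_5 = 3.558167 − 0.048353·(3.558167 − 3.531976) / (0.048353 − (-0.939101)) = 3.558167 − (0.001266)/(0.987454) = 3.556884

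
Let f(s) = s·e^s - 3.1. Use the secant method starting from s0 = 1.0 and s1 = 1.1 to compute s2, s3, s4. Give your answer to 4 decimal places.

1.0651, 1.0667, 1.0668

f(1.0) = -0.381718, f(1.1) = 0.204583
s2 = 1.100000 − 0.204583·(1.100000 − 1.000000) / (0.204583 − (-0.381718)) = 1.100000 − (0.020458)/(0.586301) = 1.065106
f(1.065106) = -0.009970
s3 = 1.065106 − (-0.009970)·(1.065106 − 1.100000) / (-0.009970 − 0.204583) = 1.065106 − (0.000348)/(-0.214553) = 1.066728
f(1.066728) = -0.000244
s4 = 1.066728 − (-0.000244)·(1.066728 − 1.065106) / (-0.000244 − (-0.009970)) = 1.066728 − (0.000000)/(0.009726) = 1.066768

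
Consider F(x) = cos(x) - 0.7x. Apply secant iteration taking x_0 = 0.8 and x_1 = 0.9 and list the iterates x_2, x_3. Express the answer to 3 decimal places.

0.894, 0.894

F(0.8) = 0.13671, F(0.9) = -0.00839
x_2 = 0.90000 − (-0.00839)·(0.90000 − 0.80000) / (-0.00839 − 0.13671) = 0.90000 − (-0.00084)/(-0.14510) = 0.89422
F(0.89422) = 0.00018
x_3 = 0.89422 − 0.00018·(0.89422 − 0.90000) / (0.00018 − (-0.00839)) = 0.89422 − (0.00000)/(0.00857) = 0.89434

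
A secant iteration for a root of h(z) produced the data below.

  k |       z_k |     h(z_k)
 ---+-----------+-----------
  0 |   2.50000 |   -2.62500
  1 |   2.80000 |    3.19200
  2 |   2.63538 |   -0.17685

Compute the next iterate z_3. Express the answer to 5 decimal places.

2.64402

z_3 = 2.63538 − (-0.17685)·(2.63538 − 2.80000) / (-0.17685 − 3.19200)
   = 2.63538 − (0.0291130)/(-3.3688500) = 2.6440218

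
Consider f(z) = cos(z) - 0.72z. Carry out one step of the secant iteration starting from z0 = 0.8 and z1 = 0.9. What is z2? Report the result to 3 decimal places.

0.882

f(0.8) = 0.12071, f(0.9) = -0.02639
z2 = 0.90000 − (-0.02639)·(0.90000 − 0.80000) / (-0.02639 − 0.12071) = 0.90000 − (-0.00264)/(-0.14710) = 0.88206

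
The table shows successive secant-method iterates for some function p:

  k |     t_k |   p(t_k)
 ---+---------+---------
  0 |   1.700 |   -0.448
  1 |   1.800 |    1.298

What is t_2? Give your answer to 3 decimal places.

1.726

t_2 = 1.800 − 1.298·(1.800 − 1.700) / (1.298 − (-0.448))
   = 1.800 − (0.12980)/(1.74600) = 1.72566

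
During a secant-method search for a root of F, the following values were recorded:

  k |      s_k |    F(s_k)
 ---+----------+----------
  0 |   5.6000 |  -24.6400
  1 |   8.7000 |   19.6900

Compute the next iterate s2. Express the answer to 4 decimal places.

s2 = 8.7000 − 19.6900·(8.7000 − 5.6000) / (19.6900 − (-24.6400))
   = 8.7000 − (61.039000)/(44.330000) = 7.323077

7.3231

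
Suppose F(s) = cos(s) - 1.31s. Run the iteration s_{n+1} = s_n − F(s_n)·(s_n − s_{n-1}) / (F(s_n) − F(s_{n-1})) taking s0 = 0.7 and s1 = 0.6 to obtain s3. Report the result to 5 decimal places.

F(0.7) = -0.1521578, F(0.6) = 0.0393356
s2 = 0.6000000 − 0.0393356·(0.6000000 − 0.7000000) / (0.0393356 − (-0.1521578)) = 0.6000000 − (-0.0039336)/(0.1914934) = 0.6205415
F(0.6205415) = 0.0006543
s3 = 0.6205415 − 0.0006543·(0.6205415 − 0.6000000) / (0.0006543 − 0.0393356) = 0.6205415 − (0.0000134)/(-0.0386813) = 0.6208890

0.62089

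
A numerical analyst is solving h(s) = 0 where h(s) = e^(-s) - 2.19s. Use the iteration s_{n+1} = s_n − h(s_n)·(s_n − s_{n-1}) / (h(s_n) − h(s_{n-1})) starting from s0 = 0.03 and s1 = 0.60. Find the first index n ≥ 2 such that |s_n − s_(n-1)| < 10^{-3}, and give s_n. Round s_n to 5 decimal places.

h(0.03) = 0.9047455, h(0.60) = -0.7651884
s2 = 0.6000000 − (-0.7651884)·(0.5700000)/(-1.6699339) = 0.3388176;  |Δ| = 0.2611824
h(0.3388176) = -0.0293981
s3 = 0.3388176 − (-0.0293981)·(-0.2611824)/(0.7357903) = 0.3283822;  |Δ| = 0.0104354
h(0.3283822) = 0.0009308
s4 = 0.3283822 − 0.0009308·(-0.0104354)/(0.0303288) = 0.3287024;  |Δ| = 0.0003203
|s4 − s3| = 0.0003203 < 10^{-3}

n = 4, s_n = 0.32870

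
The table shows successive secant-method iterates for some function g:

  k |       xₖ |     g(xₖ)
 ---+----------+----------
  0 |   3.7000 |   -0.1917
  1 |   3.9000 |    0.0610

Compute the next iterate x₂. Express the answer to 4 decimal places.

x₂ = 3.9000 − 0.0610·(3.9000 − 3.7000) / (0.0610 − (-0.1917))
   = 3.9000 − (0.012200)/(0.252700) = 3.851721

3.8517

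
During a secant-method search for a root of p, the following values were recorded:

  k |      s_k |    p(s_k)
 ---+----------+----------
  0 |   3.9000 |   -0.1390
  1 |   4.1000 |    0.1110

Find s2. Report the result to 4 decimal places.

4.0112

s2 = 4.1000 − 0.1110·(4.1000 − 3.9000) / (0.1110 − (-0.1390))
   = 4.1000 − (0.022200)/(0.250000) = 4.011200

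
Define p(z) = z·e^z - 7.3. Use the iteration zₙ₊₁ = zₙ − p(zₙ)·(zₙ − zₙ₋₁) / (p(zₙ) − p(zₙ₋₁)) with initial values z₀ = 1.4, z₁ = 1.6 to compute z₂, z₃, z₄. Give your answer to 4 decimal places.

p(1.4) = -1.622720, p(1.6) = 0.624852
z₂ = 1.600000 − 0.624852·(1.600000 − 1.400000) / (0.624852 − (-1.622720)) = 1.600000 − (0.124970)/(2.247572) = 1.544398
p(1.544398) = -0.064268
z₃ = 1.544398 − (-0.064268)·(1.544398 − 1.600000) / (-0.064268 − 0.624852) = 1.544398 − (0.003573)/(-0.689120) = 1.549583
p(1.549583) = -0.002228
z₄ = 1.549583 − (-0.002228)·(1.549583 − 1.544398) / (-0.002228 − (-0.064268)) = 1.549583 − (-0.000012)/(0.062040) = 1.549769

1.5444, 1.5496, 1.5498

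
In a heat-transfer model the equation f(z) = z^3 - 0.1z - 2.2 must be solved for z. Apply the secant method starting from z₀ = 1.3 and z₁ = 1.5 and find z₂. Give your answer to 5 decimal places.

f(1.3) = -0.1330000, f(1.5) = 1.0250000
z₂ = 1.5000000 − 1.0250000·(1.5000000 − 1.3000000) / (1.0250000 − (-0.1330000)) = 1.5000000 − (0.2050000)/(1.1580000) = 1.3229706

1.32297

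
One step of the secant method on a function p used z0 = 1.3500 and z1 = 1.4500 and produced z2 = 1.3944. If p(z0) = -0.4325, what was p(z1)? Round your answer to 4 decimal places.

The secant line through (1.3500, -0.4325) and (1.4500, p(z1)) crosses zero at z2 = 1.3944.
So (1.3500, -0.4325), (1.4500, p(z1)), (1.3944, 0) are collinear:
p(z1) = -0.4325 · (1.4500 − 1.3944) / (1.3500 − 1.3944) = -0.4325 · (0.055600)/(-0.044400) = 0.541599

0.5416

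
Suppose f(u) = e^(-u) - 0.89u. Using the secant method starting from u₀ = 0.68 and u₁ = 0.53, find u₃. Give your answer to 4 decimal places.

0.6103

f(0.68) = -0.098583, f(0.53) = 0.116905
u₂ = 0.530000 − 0.116905·(0.530000 − 0.680000) / (0.116905 − (-0.098583)) = 0.530000 − (-0.017536)/(0.215488) = 0.611377
f(0.611377) = -0.001522
u₃ = 0.611377 − (-0.001522)·(0.611377 − 0.530000) / (-0.001522 − 0.116905) = 0.611377 − (-0.000124)/(-0.118427) = 0.610331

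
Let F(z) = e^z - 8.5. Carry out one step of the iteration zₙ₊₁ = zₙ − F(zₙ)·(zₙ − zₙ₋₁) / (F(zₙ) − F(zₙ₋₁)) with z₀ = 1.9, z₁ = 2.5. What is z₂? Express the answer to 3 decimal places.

F(1.9) = -1.81411, F(2.5) = 3.68249
z₂ = 2.50000 − 3.68249·(2.50000 − 1.90000) / (3.68249 − (-1.81411)) = 2.50000 − (2.20950)/(5.49660) = 2.09802

2.098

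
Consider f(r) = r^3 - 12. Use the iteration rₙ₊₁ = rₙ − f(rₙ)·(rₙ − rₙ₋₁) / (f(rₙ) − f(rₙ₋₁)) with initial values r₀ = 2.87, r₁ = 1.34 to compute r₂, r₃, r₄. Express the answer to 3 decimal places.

f(2.87) = 11.63990, f(1.34) = -9.59390
r₂ = 1.34000 − (-9.59390)·(1.34000 − 2.87000) / (-9.59390 − 11.63990) = 1.34000 − (14.67866)/(-21.23380) = 2.03129
f(2.03129) = -3.61865
r₃ = 2.03129 − (-3.61865)·(2.03129 − 1.34000) / (-3.61865 − (-9.59390)) = 2.03129 − (-2.50152)/(5.97525) = 2.44994
f(2.44994) = 2.70496
r₄ = 2.44994 − 2.70496·(2.44994 − 2.03129) / (2.70496 − (-3.61865)) = 2.44994 − (1.13242)/(6.32360) = 2.27086

2.031, 2.450, 2.271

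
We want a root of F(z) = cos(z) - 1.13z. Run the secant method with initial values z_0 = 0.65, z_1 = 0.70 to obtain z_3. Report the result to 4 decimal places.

0.6852

F(0.65) = 0.061584, F(0.70) = -0.026158
z_2 = 0.700000 − (-0.026158)·(0.700000 − 0.650000) / (-0.026158 − 0.061584) = 0.700000 − (-0.001308)/(-0.087742) = 0.685094
F(0.685094) = 0.000204
z_3 = 0.685094 − 0.000204·(0.685094 − 0.700000) / (0.000204 − (-0.026158)) = 0.685094 − (-0.000003)/(0.026361) = 0.685209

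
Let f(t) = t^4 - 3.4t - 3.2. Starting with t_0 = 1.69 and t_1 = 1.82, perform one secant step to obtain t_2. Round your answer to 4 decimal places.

1.7332

f(1.69) = -0.788693, f(1.82) = 1.583994
t_2 = 1.820000 − 1.583994·(1.820000 − 1.690000) / (1.583994 − (-0.788693)) = 1.820000 − (0.205919)/(2.372687) = 1.733213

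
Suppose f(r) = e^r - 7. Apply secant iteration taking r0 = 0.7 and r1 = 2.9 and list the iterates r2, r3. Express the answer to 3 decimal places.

1.379, 1.703

f(0.7) = -4.98625, f(2.9) = 11.17415
r2 = 2.90000 − 11.17415·(2.90000 − 0.70000) / (11.17415 − (-4.98625)) = 2.90000 − (24.58312)/(16.16039) = 1.37880
f(1.37880) = -3.02985
r3 = 1.37880 − (-3.02985)·(1.37880 − 2.90000) / (-3.02985 − 11.17415) = 1.37880 − (4.60899)/(-14.20399) = 1.70329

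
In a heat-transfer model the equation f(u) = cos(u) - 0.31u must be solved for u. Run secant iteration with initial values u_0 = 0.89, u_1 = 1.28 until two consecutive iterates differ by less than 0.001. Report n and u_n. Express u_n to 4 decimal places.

f(0.89) = 0.353512, f(1.28) = -0.110085
u_2 = 1.280000 − (-0.110085)·(0.390000)/(-0.463597) = 1.187391;  |Δ| = 0.092609
f(1.187391) = 0.005989
u_3 = 1.187391 − 0.005989·(-0.092609)/(0.116074) = 1.192170;  |Δ| = 0.004778
f(1.192170) = 0.000072
u_4 = 1.192170 − 0.000072·(0.004778)/(-0.005917) = 1.192228;  |Δ| = 0.000058
|u_4 − u_3| = 0.000058 < 0.001

n = 4, u_n = 1.1922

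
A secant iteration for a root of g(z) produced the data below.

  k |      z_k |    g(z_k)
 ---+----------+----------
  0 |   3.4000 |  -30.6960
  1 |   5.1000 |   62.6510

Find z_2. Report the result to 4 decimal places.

z_2 = 5.1000 − 62.6510·(5.1000 − 3.4000) / (62.6510 − (-30.6960))
   = 5.1000 − (106.506700)/(93.347000) = 3.959024

3.9590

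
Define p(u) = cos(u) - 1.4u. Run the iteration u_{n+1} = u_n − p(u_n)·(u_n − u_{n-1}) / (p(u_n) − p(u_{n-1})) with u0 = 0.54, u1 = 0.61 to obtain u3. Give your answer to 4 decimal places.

0.5925

p(0.54) = 0.101709, p(0.61) = -0.034352
u2 = 0.610000 − (-0.034352)·(0.610000 − 0.540000) / (-0.034352 − 0.101709) = 0.610000 − (-0.002405)/(-0.136061) = 0.592327
p(0.592327) = 0.000387
u3 = 0.592327 − 0.000387·(0.592327 − 0.610000) / (0.000387 − (-0.034352)) = 0.592327 − (-0.000007)/(0.034739) = 0.592523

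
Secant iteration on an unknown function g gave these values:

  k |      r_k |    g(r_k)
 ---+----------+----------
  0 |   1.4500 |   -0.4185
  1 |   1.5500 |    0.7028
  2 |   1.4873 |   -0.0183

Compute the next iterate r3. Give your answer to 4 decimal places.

1.4889

r3 = 1.4873 − (-0.0183)·(1.4873 − 1.5500) / (-0.0183 − 0.7028)
   = 1.4873 − (0.001147)/(-0.721100) = 1.488891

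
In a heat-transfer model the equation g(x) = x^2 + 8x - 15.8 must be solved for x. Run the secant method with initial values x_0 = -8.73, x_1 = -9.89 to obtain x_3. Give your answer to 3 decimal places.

-9.639

g(-8.73) = -9.42710, g(-9.89) = 2.89210
x_2 = -9.89000 − 2.89210·(-9.89000 − (-8.73000)) / (2.89210 − (-9.42710)) = -9.89000 − (-3.35484)/(12.31920) = -9.61767
g(-9.61767) = -0.24174
x_3 = -9.61767 − (-0.24174)·(-9.61767 − (-9.89000)) / (-0.24174 − 2.89210) = -9.61767 − (-0.06583)/(-3.13384) = -9.63868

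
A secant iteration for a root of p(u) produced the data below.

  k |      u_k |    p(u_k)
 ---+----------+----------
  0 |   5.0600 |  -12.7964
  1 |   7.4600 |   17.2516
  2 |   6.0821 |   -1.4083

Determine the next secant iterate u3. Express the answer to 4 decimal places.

6.1861

u3 = 6.0821 − (-1.4083)·(6.0821 − 7.4600) / (-1.4083 − 17.2516)
   = 6.0821 − (1.940497)/(-18.659900) = 6.186093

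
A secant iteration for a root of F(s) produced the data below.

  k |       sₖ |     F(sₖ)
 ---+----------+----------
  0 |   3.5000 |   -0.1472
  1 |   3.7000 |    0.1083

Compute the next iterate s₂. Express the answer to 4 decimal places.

s₂ = 3.7000 − 0.1083·(3.7000 − 3.5000) / (0.1083 − (-0.1472))
   = 3.7000 − (0.021660)/(0.255500) = 3.615225

3.6152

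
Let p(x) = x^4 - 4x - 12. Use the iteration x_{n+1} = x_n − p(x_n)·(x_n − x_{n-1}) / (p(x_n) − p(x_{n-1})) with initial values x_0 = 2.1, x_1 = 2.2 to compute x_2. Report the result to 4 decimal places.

2.1266

p(2.1) = -0.951900, p(2.2) = 2.625600
x_2 = 2.200000 − 2.625600·(2.200000 − 2.100000) / (2.625600 − (-0.951900)) = 2.200000 − (0.262560)/(3.577500) = 2.126608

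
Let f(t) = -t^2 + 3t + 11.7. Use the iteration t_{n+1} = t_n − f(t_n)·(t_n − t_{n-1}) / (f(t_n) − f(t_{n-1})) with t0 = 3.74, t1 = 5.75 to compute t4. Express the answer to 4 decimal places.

f(3.74) = 8.932400, f(5.75) = -4.112500
t2 = 5.750000 − (-4.112500)·(5.750000 − 3.740000) / (-4.112500 − 8.932400) = 5.750000 − (-8.266125)/(-13.044900) = 5.116333
f(5.116333) = 0.872137
t3 = 5.116333 − 0.872137·(5.116333 − 5.750000) / (0.872137 − (-4.112500)) = 5.116333 − (-0.552645)/(4.984637) = 5.227202
f(5.227202) = 0.057962
t4 = 5.227202 − 0.057962·(5.227202 − 5.116333) / (0.057962 − 0.872137) = 5.227202 − (0.006426)/(-0.814175) = 5.235095

5.2351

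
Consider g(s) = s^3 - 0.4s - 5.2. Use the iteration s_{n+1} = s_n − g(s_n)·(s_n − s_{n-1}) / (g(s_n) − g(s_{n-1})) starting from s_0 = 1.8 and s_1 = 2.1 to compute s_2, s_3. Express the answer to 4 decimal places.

g(1.8) = -0.088000, g(2.1) = 3.221000
s_2 = 2.100000 − 3.221000·(2.100000 − 1.800000) / (3.221000 − (-0.088000)) = 2.100000 − (0.966300)/(3.309000) = 1.807978
g(1.807978) = -0.013299
s_3 = 1.807978 − (-0.013299)·(1.807978 − 2.100000) / (-0.013299 − 3.221000) = 1.807978 − (0.003883)/(-3.234299) = 1.809179

1.8080, 1.8092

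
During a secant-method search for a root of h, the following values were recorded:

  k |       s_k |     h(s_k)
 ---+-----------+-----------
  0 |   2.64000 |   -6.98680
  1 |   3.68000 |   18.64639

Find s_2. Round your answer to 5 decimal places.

2.92347

s_2 = 3.68000 − 18.64639·(3.68000 − 2.64000) / (18.64639 − (-6.98680))
   = 3.68000 − (19.3922456)/(25.6331900) = 2.9234712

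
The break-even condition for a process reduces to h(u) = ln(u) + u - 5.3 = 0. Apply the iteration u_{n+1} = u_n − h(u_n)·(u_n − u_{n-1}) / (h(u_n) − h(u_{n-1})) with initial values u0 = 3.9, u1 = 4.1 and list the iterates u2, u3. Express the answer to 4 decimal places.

3.9312, 3.9311

h(3.9) = -0.039023, h(4.1) = 0.210987
u2 = 4.100000 − 0.210987·(4.100000 − 3.900000) / (0.210987 − (-0.039023)) = 4.100000 − (0.042197)/(0.250010) = 3.931217
h(3.931217) = 0.000167
u3 = 3.931217 − 0.000167·(3.931217 − 4.100000) / (0.000167 − 0.210987) = 3.931217 − (-0.000028)/(-0.210820) = 3.931084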